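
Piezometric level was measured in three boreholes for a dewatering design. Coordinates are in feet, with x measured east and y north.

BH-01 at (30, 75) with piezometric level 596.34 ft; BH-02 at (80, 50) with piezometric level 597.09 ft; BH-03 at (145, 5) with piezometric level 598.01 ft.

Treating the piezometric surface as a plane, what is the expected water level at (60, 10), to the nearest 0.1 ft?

596.6 ft

With h = a·x + b·y + c and BH-01 as origin, the differences give:
  50·a + (-25)·b = +0.75
  115·a + (-70)·b = +1.67
Eliminate b (×(-70) and ×(-25), subtract): -625·a = -10.750 → a = ∂h/∂x = +0.01720
Back-substitute: b = ∂h/∂y = +0.004400.
h(60, 10) = 596.34 + (+0.01720)·(30) + (+0.004400)·(-65) = 596.34 +0.516 -0.286 = 596.570 ft.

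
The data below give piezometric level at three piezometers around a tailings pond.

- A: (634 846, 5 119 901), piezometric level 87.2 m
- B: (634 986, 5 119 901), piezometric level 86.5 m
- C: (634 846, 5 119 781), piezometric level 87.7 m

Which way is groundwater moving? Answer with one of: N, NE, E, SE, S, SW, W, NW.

NE

∂h/∂x = (86.5 − 87.2) / (634986 − 634846) = -0.005000
∂h/∂y = (87.7 − 87.2) / (5119781 − 5119901) = -0.004167
Flow = −∇h = (+0.005000 east, +0.004167 north), which points northeast.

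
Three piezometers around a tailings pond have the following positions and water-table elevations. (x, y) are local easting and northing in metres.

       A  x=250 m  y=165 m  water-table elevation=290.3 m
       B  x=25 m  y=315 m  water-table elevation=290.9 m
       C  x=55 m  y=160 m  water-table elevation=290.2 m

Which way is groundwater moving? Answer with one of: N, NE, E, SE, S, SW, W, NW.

S

Differences from A: to B (Δx, Δy, Δh) = (-225, 150, +0.6); to C = (-195, -5, -0.1).
Solve a·Δx + b·Δy = Δh: det = (-225)·(-5) − (-195)·150 = 30375.
∂h/∂x = [(+0.6)·(-5) − (-0.1)·150] / 30375 = +0.0003951
∂h/∂y = [(-225)·(-0.1) − (-195)·(+0.6)] / 30375 = +0.004593
Flow = −∇h = (-0.0003951 east, -0.004593 north), which points south.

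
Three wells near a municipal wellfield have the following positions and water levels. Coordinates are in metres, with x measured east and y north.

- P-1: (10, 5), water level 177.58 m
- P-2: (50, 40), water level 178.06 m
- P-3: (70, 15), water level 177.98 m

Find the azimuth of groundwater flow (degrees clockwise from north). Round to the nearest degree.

Differences from P-1: to P-2 (Δx, Δy, Δh) = (40, 35, +0.48); to P-3 = (60, 10, +0.40).
Determinant of the coordinate differences = 40·10 − 60·35 = -1700.
∂h/∂x = [(+0.48)·10 − (+0.40)·35] / -1700 = +0.005412
∂h/∂y = [40·(+0.40) − 60·(+0.48)] / -1700 = +0.007529
Flow direction (−∇h) has components (-0.005412 E, -0.007529 N).
Azimuth = atan2(E, N) = atan2(-0.005412, -0.007529) = 215.7° ≈ 216°.

216°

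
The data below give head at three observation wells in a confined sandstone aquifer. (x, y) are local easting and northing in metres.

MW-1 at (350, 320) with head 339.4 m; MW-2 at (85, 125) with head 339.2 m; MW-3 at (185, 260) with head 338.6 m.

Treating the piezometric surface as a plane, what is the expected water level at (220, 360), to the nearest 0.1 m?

337.8 m

Differences from MW-1: to MW-2 (Δx, Δy, Δh) = (-265, -195, -0.2); to MW-3 = (-165, -60, -0.8).
Solve a·Δx + b·Δy = Δh: det = (-265)·(-60) − (-165)·(-195) = -16275.
∂h/∂x = [(-0.2)·(-60) − (-0.8)·(-195)] / -16275 = +0.008848
∂h/∂y = [(-265)·(-0.8) − (-165)·(-0.2)] / -16275 = -0.01100
h(220, 360) = 339.4 + (+0.008848)·(-130) + (-0.01100)·(40) = 339.4 -1.150 -0.440 = 337.810 m.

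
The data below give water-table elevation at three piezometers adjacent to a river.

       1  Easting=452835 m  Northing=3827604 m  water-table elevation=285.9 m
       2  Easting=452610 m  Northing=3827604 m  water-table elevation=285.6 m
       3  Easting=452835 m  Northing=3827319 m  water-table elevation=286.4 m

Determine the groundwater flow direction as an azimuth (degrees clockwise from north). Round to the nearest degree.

323°

∂h/∂x = (285.6 − 285.9) / (452610 − 452835) = +0.001333
∂h/∂y = (286.4 − 285.9) / (3827319 − 3827604) = -0.001754
Flow direction (−∇h) has components (-0.001333 E, +0.001754 N).
Azimuth = atan2(E, N) = atan2(-0.001333, +0.001754) = 322.8° ≈ 323°.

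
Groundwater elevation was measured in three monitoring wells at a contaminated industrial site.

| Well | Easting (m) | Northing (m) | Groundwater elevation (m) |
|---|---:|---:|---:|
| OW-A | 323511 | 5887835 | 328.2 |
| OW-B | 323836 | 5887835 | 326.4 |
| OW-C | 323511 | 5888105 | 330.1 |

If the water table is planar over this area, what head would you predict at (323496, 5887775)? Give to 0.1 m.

327.9 m

∂h/∂x = (326.4 − 328.2) / (323836 − 323511) = -0.005538
∂h/∂y = (330.1 − 328.2) / (5888105 − 5887835) = +0.007037
h(323496, 5887775) = 328.2 + (-0.005538)·(-15) + (+0.007037)·(-60) = 328.2 +0.083 -0.422 = 327.861 m.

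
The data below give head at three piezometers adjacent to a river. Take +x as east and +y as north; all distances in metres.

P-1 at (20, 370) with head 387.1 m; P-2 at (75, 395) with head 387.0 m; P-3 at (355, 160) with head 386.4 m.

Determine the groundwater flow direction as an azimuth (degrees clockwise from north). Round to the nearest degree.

With h = a·x + b·y + c and P-1 as origin, the differences give:
  55·a + 25·b = -0.1
  335·a + (-210)·b = -0.7
Eliminate b (×(-210) and ×25, subtract): -19925·a = 38.50 → a = ∂h/∂x = -0.001932
Back-substitute: b = ∂h/∂y = +0.0002509.
Flow direction (−∇h) has components (+0.001932 E, -0.0002509 N).
Azimuth = atan2(E, N) = atan2(+0.001932, -0.0002509) = 97.4° ≈ 097°.

097°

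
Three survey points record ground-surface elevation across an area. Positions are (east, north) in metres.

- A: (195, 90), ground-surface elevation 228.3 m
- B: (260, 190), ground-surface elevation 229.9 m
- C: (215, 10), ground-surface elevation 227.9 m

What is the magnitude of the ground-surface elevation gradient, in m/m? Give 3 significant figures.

0.0146 m/m

With z = a·x + b·y + c and A as origin, the differences give:
  65·a + 100·b = +1.6
  20·a + (-80)·b = -0.4
Eliminate b (×(-80) and ×100, subtract): -7200·a = -88.00 → a = ∂z/∂x = +0.01222
Back-substitute: b = ∂z/∂y = +0.008056.
|∇f| = √(0.01222² + 0.008056²) = 0.01464 m/m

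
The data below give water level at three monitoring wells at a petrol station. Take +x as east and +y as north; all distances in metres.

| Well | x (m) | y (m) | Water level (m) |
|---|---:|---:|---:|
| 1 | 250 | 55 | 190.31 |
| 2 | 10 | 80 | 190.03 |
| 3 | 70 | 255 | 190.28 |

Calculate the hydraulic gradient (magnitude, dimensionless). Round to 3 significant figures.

0.00161

Three-point gradient (reference 1): Δ to 2 = (-240, 25, -0.28), Δ to 3 = (-180, 200, -0.03).
∂h/∂x = +0.001270, ∂h/∂y = +0.0009931 (det = -43500).
|∇h| = √(0.001270² + 0.0009931²) = 0.001612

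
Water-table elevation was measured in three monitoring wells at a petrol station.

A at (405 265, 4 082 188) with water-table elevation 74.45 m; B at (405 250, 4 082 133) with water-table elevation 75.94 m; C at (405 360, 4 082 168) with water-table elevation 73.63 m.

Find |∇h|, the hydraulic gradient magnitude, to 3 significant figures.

With h = a·x + b·y + c and A as origin, the differences give:
  (-15)·a + (-55)·b = +1.49
  95·a + (-20)·b = -0.82
Eliminate b (×(-20) and ×(-55), subtract): 5525·a = -74.900 → a = ∂h/∂x = -0.01356
Back-substitute: b = ∂h/∂y = -0.02339.
|∇h| = √(-0.01356² + -0.02339²) = 0.02704

0.0270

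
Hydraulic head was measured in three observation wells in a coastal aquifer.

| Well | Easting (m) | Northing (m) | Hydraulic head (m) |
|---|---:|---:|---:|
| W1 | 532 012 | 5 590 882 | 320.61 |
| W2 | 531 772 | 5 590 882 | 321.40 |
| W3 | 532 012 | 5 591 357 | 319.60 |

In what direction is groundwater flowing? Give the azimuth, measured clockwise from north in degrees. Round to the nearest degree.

057°

∂h/∂x = (321.40 − 320.61) / (531772 − 532012) = -0.003292
∂h/∂y = (319.60 − 320.61) / (5591357 − 5590882) = -0.002126
Flow direction (−∇h) has components (+0.003292 E, +0.002126 N).
Azimuth = atan2(E, N) = atan2(+0.003292, +0.002126) = 57.1° ≈ 057°.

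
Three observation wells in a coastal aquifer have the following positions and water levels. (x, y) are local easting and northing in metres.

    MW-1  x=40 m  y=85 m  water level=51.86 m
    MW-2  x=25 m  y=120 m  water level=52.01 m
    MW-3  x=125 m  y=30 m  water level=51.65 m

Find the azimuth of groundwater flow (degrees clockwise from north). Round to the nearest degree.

185°

With h = a·x + b·y + c and MW-1 as origin, the differences give:
  (-15)·a + 35·b = +0.15
  85·a + (-55)·b = -0.21
Eliminate b (×(-55) and ×35, subtract): -2150·a = -0.900 → a = ∂h/∂x = +0.0004186
Back-substitute: b = ∂h/∂y = +0.004465.
Flow direction (−∇h) has components (-0.0004186 E, -0.004465 N).
Azimuth = atan2(E, N) = atan2(-0.0004186, -0.004465) = 185.4° ≈ 185°.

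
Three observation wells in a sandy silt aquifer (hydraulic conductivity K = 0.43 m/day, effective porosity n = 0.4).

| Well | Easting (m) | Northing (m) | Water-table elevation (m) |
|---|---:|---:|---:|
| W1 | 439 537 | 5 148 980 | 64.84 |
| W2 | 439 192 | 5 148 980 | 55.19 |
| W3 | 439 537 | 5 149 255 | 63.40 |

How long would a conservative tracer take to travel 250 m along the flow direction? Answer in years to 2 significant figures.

∂h/∂x = (55.19 − 64.84) / (439192 − 439537) = +0.02797
∂h/∂y = (63.40 − 64.84) / (5149255 − 5148980) = -0.005236
|∇h| = √(0.02797² + -0.005236²) = 0.02846
Seepage velocity v = K·i/n = 0.43 × 0.02846 / 0.4 = 0.03059 m/day.
t = 250 / 0.03059 = 8173 days = 22.4 years.

22 years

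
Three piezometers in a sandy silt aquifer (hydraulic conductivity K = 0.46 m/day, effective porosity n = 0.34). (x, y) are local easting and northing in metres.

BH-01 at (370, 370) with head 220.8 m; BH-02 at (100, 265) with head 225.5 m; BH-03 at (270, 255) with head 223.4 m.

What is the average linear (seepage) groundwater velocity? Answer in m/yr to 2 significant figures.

8.5 m/yr

With h = a·x + b·y + c and BH-01 as origin, the differences give:
  (-270)·a + (-105)·b = +4.7
  (-100)·a + (-115)·b = +2.6
Eliminate b (×(-115) and ×(-105), subtract): 20550·a = -267.50 → a = ∂h/∂x = -0.01302
Back-substitute: b = ∂h/∂y = -0.01129.
|∇h| = √(-0.01302² + -0.01129²) = 0.01723
Seepage velocity v = K·i/n = 0.46 × 0.01723 / 0.34 = 0.02331 m/day = 8.514 m/yr.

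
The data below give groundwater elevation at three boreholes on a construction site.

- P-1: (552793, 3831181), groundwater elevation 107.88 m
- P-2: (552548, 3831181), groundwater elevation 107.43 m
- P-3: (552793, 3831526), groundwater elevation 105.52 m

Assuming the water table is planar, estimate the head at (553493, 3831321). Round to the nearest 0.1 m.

108.2 m

∂h/∂x = (107.43 − 107.88) / (552548 − 552793) = +0.001837
∂h/∂y = (105.52 − 107.88) / (3831526 − 3831181) = -0.006841
h(553493, 3831321) = 107.88 + (+0.001837)·(700) + (-0.006841)·(140) = 107.88 +1.286 -0.958 = 108.208 m.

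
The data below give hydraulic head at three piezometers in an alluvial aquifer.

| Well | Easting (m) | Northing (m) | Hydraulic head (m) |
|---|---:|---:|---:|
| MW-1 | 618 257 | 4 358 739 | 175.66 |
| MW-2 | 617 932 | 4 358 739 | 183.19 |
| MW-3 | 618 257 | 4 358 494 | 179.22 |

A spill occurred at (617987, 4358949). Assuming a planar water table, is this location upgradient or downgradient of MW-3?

downgradient

∂h/∂x = (183.19 − 175.66) / (617932 − 618257) = -0.02317
∂h/∂y = (179.22 − 175.66) / (4358494 − 4358739) = -0.01453
Head at (617987, 4358949) = 175.66 + (-0.02317)·(-270) + (-0.01453)·(210) = 178.86 m.
That is lower than the 179.22 m at MW-3, so the point is downgradient.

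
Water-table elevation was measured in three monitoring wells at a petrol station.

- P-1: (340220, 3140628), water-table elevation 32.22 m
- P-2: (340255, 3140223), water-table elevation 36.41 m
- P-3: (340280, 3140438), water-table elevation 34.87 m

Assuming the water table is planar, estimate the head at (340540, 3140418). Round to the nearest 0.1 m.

Differences from P-1: to P-2 (Δx, Δy, Δh) = (35, -405, +4.19); to P-3 = (60, -190, +2.65).
Solve a·Δx + b·Δy = Δh: det = 35·(-190) − 60·(-405) = 17650.
∂h/∂x = [(+4.19)·(-190) − (+2.65)·(-405)] / 17650 = +0.01570
∂h/∂y = [35·(+2.65) − 60·(+4.19)] / 17650 = -0.008989
h(340540, 3140418) = 32.22 + (+0.01570)·(320) + (-0.008989)·(-210) = 32.22 +5.025 +1.888 = 39.132 m.

39.1 m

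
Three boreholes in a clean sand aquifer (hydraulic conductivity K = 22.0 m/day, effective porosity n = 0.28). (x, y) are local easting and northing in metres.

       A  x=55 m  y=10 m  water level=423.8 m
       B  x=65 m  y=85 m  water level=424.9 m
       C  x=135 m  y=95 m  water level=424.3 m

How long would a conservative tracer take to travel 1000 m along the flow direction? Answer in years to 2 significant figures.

1.8 years

With h = a·x + b·y + c and A as origin, the differences give:
  10·a + 75·b = +1.1
  80·a + 85·b = +0.5
Eliminate b (×85 and ×75, subtract): -5150·a = 56.00 → a = ∂h/∂x = -0.01087
Back-substitute: b = ∂h/∂y = +0.01612.
|∇h| = √(-0.01087² + 0.01612²) = 0.01944
Seepage velocity v = K·i/n = 22.0 × 0.01944 / 0.28 = 1.527 m/day.
t = 1000 / 1.527 = 654.9 days = 1.79 years.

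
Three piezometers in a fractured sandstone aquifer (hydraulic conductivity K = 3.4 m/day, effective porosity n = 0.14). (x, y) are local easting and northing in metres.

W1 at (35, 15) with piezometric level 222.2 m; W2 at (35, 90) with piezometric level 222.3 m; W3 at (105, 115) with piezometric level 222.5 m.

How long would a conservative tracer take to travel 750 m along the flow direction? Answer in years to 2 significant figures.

With h = a·x + b·y + c and W1 as origin, the differences give:
  0·a + 75·b = +0.1
  70·a + 100·b = +0.3
Eliminate b (×100 and ×75, subtract): -5250·a = -12.50 → a = ∂h/∂x = +0.002381
Back-substitute: b = ∂h/∂y = +0.001333.
|∇h| = √(0.002381² + 0.001333²) = 0.002729
Seepage velocity v = K·i/n = 3.4 × 0.002729 / 0.14 = 0.06628 m/day.
t = 750 / 0.06628 = 1.132e+04 days = 31 years.

31 years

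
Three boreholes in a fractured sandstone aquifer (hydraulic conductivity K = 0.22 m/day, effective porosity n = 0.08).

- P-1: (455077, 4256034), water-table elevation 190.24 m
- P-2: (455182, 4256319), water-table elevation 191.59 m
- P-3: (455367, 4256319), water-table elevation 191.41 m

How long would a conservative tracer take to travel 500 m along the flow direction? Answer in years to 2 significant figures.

Differences from P-1: to P-2 (Δx, Δy, Δh) = (105, 285, +1.35); to P-3 = (290, 285, +1.17).
Solve a·Δx + b·Δy = Δh: det = 105·285 − 290·285 = -52725.
∂h/∂x = [(+1.35)·285 − (+1.17)·285] / -52725 = -0.0009730
∂h/∂y = [105·(+1.17) − 290·(+1.35)] / -52725 = +0.005095
|∇h| = √(-0.0009730² + 0.005095²) = 0.005187
Seepage velocity v = K·i/n = 0.22 × 0.005187 / 0.08 = 0.01426 m/day.
t = 500 / 0.01426 = 3.506e+04 days = 96 years.

96 years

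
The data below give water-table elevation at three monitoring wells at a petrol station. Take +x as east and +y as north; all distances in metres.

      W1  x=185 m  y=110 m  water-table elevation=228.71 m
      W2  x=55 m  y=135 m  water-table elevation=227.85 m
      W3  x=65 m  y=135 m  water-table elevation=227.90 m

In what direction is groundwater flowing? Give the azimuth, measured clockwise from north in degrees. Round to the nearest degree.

329°

Taking W1 as reference: W2−W1 = (-130, 25, -0.86); W3−W1 = (-120, 25, -0.81).
Solve a·Δx + b·Δy = Δh: det = (-130)·25 − (-120)·25 = -250.
∂h/∂x = [(-0.86)·25 − (-0.81)·25] / -250 = +0.005000
∂h/∂y = [(-130)·(-0.81) − (-120)·(-0.86)] / -250 = -0.008400
Flow direction (−∇h) has components (-0.005000 E, +0.008400 N).
Azimuth = atan2(E, N) = atan2(-0.005000, +0.008400) = 329.2° ≈ 329°.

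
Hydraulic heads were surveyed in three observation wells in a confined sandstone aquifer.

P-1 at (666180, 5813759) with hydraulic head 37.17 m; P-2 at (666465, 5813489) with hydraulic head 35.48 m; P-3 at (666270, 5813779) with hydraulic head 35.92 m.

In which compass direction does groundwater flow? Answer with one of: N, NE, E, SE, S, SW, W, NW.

Differences from P-1: to P-2 (Δx, Δy, Δh) = (285, -270, -1.69); to P-3 = (90, 20, -1.25).
Determinant of the coordinate differences = 285·20 − 90·(-270) = 30000.
∂h/∂x = [(-1.69)·20 − (-1.25)·(-270)] / 30000 = -0.01238
∂h/∂y = [285·(-1.25) − 90·(-1.69)] / 30000 = -0.006805
Flow = −∇h = (+0.01238 east, +0.006805 north), which points northeast.

NE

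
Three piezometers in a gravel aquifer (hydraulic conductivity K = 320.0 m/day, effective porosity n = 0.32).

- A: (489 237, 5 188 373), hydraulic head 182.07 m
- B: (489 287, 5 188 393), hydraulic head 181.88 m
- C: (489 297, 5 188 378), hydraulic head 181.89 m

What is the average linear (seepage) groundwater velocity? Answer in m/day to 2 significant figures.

3.8 m/day

Differences from A: to B (Δx, Δy, Δh) = (50, 20, -0.19); to C = (60, 5, -0.18).
Determinant of the coordinate differences = 50·5 − 60·20 = -950.
∂h/∂x = [(-0.19)·5 − (-0.18)·20] / -950 = -0.002789
∂h/∂y = [50·(-0.18) − 60·(-0.19)] / -950 = -0.002526
|∇h| = √(-0.002789² + -0.002526²) = 0.003763
Seepage velocity v = K·i/n = 320.0 × 0.003763 / 0.32 = 3.763 m/day.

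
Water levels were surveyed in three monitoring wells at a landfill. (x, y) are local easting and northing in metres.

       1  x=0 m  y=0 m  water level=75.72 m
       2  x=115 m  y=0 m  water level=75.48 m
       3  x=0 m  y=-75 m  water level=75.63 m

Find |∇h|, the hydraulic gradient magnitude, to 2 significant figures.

∂h/∂x = (75.48 − 75.72) / (115 − 0) = -0.002087
∂h/∂y = (75.63 − 75.72) / (-75 − 0) = +0.001200
|∇h| = √(-0.002087² + 0.001200²) = 0.002407

0.0024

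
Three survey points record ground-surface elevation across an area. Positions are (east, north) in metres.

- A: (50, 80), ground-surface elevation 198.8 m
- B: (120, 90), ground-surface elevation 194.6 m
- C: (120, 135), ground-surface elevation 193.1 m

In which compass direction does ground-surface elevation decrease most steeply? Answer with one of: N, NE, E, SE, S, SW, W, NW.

NE

Three-point gradient (reference A): Δ to B = (70, 10, -4.2), Δ to C = (70, 55, -5.7).
∂z/∂x = -0.05524, ∂z/∂y = -0.03333 (det = 3150).
Steepest decrease is along −∇f = (+0.05524 E, +0.03333 N) → northeast.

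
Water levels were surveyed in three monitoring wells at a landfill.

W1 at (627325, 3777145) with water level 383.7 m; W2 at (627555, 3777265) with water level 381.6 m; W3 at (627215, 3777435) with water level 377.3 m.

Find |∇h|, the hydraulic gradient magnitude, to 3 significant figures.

0.0214

Three-point gradient (reference W1): Δ to W2 = (230, 120, -2.1), Δ to W3 = (-110, 290, -6.4).
∂h/∂x = +0.001990, ∂h/∂y = -0.02131 (det = 79900).
|∇h| = √(0.001990² + -0.02131²) = 0.0214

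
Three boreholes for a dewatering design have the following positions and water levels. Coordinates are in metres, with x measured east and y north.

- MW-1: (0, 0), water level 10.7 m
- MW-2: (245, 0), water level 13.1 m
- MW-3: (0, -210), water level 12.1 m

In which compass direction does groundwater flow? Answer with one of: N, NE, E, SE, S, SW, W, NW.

NW

∂h/∂x = (13.1 − 10.7) / (245 − 0) = +0.009796
∂h/∂y = (12.1 − 10.7) / (-210 − 0) = -0.006667
Flow = −∇h = (-0.009796 east, +0.006667 north), which points northwest.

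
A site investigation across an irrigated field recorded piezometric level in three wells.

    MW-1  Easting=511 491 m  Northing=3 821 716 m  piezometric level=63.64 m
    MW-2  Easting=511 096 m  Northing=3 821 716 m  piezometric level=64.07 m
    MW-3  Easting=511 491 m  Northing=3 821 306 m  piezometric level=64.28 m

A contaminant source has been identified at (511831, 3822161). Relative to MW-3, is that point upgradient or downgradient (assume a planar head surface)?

downgradient

∂h/∂x = (64.07 − 63.64) / (511096 − 511491) = -0.001089
∂h/∂y = (64.28 − 63.64) / (3821306 − 3821716) = -0.001561
Head at (511831, 3822161) = 63.64 + (-0.001089)·(340) + (-0.001561)·(445) = 62.58 m.
That is lower than the 64.28 m at MW-3, so the point is downgradient.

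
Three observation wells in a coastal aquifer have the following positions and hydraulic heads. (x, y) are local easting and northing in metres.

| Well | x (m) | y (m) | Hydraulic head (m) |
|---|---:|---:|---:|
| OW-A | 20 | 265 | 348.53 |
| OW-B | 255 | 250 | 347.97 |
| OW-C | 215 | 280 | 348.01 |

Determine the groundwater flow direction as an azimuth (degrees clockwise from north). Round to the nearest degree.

051°

Three-point gradient (reference OW-A): Δ to OW-B = (235, -15, -0.56), Δ to OW-C = (195, 15, -0.52).
∂h/∂x = -0.002512, ∂h/∂y = -0.002016 (det = 6450).
Flow direction (−∇h) has components (+0.002512 E, +0.002016 N).
Azimuth = atan2(E, N) = atan2(+0.002512, +0.002016) = 51.3° ≈ 051°.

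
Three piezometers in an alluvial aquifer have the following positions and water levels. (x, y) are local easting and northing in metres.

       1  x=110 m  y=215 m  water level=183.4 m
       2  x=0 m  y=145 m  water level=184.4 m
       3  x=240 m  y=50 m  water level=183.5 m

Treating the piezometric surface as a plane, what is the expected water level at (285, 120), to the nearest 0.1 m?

182.9 m

With h = a·x + b·y + c and 1 as origin, the differences give:
  (-110)·a + (-70)·b = +1.0
  130·a + (-165)·b = +0.1
Eliminate b (×(-165) and ×(-70), subtract): 27250·a = -158.00 → a = ∂h/∂x = -0.005798
Back-substitute: b = ∂h/∂y = -0.005174.
h(285, 120) = 183.4 + (-0.005798)·(175) + (-0.005174)·(-95) = 183.4 -1.015 +0.492 = 182.877 m.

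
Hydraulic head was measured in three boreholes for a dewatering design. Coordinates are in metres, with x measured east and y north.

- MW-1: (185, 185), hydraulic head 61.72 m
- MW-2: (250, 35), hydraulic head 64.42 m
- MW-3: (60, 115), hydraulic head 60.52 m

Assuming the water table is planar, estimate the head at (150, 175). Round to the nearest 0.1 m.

Three-point gradient (reference MW-1): Δ to MW-2 = (65, -150, +2.70), Δ to MW-3 = (-125, -70, -1.20).
∂h/∂x = +0.01584, ∂h/∂y = -0.01114 (det = -23300).
h(150, 175) = 61.72 + (+0.01584)·(-35) + (-0.01114)·(-10) = 61.72 -0.554 +0.111 = 61.277 m.

61.3 m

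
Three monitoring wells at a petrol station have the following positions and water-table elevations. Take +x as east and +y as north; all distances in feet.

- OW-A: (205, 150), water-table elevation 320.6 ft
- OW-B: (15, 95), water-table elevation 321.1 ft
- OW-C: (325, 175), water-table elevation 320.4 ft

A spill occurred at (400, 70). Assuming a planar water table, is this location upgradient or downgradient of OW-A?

upgradient

Three-point gradient (reference OW-A): Δ to OW-B = (-190, -55, +0.5), Δ to OW-C = (120, 25, -0.2).
∂h/∂x = +0.0008108, ∂h/∂y = -0.01189 (det = 1850).
Head at (400, 70) = 320.6 + (+0.0008108)·(195) + (-0.01189)·(-80) = 321.71 ft.
That is higher than the 320.6 ft at OW-A, so the point is upgradient.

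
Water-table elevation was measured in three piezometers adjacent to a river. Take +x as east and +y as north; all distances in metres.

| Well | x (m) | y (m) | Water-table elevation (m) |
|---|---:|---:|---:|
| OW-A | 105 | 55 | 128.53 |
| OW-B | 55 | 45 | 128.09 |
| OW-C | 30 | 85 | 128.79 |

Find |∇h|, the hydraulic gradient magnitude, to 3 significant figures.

Taking OW-A as reference: OW-B−OW-A = (-50, -10, -0.44); OW-C−OW-A = (-75, 30, +0.26).
Determinant of the coordinate differences = (-50)·30 − (-75)·(-10) = -2250.
∂h/∂x = [(-0.44)·30 − (+0.26)·(-10)] / -2250 = +0.004711
∂h/∂y = [(-50)·(+0.26) − (-75)·(-0.44)] / -2250 = +0.02044
|∇h| = √(0.004711² + 0.02044²) = 0.02098

0.0210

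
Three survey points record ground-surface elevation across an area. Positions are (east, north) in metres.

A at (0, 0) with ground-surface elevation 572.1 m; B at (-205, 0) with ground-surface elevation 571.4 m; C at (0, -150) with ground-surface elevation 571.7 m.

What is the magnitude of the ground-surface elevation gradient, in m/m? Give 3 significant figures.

0.00433 m/m

∂z/∂x = (571.4 − 572.1) / (-205 − 0) = +0.003415
∂z/∂y = (571.7 − 572.1) / (-150 − 0) = +0.002667
|∇f| = √(0.003415² + 0.002667²) = 0.004333 m/m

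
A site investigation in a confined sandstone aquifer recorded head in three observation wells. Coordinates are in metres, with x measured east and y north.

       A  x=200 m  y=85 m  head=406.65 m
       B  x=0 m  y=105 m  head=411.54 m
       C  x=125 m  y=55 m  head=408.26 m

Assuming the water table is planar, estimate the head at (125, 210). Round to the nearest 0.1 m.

409.2 m

With h = a·x + b·y + c and A as origin, the differences give:
  (-200)·a + 20·b = +4.89
  (-75)·a + (-30)·b = +1.61
Eliminate b (×(-30) and ×20, subtract): 7500·a = -178.900 → a = ∂h/∂x = -0.02385
Back-substitute: b = ∂h/∂y = +0.005967.
h(125, 210) = 406.65 + (-0.02385)·(-75) + (+0.005967)·(125) = 406.65 +1.789 +0.746 = 409.185 m.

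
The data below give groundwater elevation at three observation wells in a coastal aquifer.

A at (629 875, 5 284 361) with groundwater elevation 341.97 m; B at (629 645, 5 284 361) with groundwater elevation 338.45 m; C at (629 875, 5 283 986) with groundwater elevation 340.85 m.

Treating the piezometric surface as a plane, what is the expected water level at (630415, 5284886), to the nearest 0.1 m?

351.8 m

∂h/∂x = (338.45 − 341.97) / (629645 − 629875) = +0.01530
∂h/∂y = (340.85 − 341.97) / (5283986 − 5284361) = +0.002987
h(630415, 5284886) = 341.97 + (+0.01530)·(540) + (+0.002987)·(525) = 341.97 +8.264 +1.568 = 351.802 m.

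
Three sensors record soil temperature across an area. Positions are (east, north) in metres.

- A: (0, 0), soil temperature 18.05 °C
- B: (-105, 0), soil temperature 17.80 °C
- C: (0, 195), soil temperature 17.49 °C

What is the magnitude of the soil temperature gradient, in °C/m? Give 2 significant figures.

0.0037 °C/m

∂T/∂x = (17.80 − 18.05) / (-105 − 0) = +0.002381
∂T/∂y = (17.49 − 18.05) / (195 − 0) = -0.002872
|∇f| = √(0.002381² + -0.002872²) = 0.003731 °C/m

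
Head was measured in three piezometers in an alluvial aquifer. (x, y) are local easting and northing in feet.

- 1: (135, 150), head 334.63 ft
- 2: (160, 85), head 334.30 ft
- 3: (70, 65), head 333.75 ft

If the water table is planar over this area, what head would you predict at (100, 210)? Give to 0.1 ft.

Three-point gradient (reference 1): Δ to 2 = (25, -65, -0.33), Δ to 3 = (-65, -85, -0.88).
∂h/∂x = +0.004591, ∂h/∂y = +0.006843 (det = -6350).
h(100, 210) = 334.63 + (+0.004591)·(-35) + (+0.006843)·(60) = 334.63 -0.161 +0.411 = 334.880 ft.

334.9 ft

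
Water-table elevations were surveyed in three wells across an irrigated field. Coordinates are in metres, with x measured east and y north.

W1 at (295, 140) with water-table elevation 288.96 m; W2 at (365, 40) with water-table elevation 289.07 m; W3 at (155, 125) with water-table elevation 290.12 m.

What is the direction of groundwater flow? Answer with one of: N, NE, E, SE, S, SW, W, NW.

NE

With h = a·x + b·y + c and W1 as origin, the differences give:
  70·a + (-100)·b = +0.11
  (-140)·a + (-15)·b = +1.16
Eliminate b (×(-15) and ×(-100), subtract): -15050·a = 114.350 → a = ∂h/∂x = -0.007598
Back-substitute: b = ∂h/∂y = -0.006419.
Flow = −∇h = (+0.007598 east, +0.006419 north), which points northeast.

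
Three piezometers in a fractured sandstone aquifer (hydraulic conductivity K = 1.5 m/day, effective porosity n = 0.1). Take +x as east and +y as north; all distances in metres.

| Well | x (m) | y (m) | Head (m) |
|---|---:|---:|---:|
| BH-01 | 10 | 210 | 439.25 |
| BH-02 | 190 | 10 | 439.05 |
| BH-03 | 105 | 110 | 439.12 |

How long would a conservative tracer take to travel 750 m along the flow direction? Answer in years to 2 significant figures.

18 years

Three-point gradient (reference BH-01): Δ to BH-02 = (180, -200, -0.20), Δ to BH-03 = (95, -100, -0.13).
∂h/∂x = -0.006000, ∂h/∂y = -0.004400 (det = 1000).
|∇h| = √(-0.006000² + -0.004400²) = 0.00744
Seepage velocity v = K·i/n = 1.5 × 0.00744 / 0.1 = 0.1116 m/day.
t = 750 / 0.1116 = 6720 days = 18.4 years.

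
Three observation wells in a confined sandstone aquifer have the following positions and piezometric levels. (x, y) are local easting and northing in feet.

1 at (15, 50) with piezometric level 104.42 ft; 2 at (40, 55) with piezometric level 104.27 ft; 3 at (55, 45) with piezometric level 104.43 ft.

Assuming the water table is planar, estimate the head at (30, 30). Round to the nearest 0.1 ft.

104.8 ft

Differences from 1: to 2 (Δx, Δy, Δh) = (25, 5, -0.15); to 3 = (40, -5, +0.01).
Determinant of the coordinate differences = 25·(-5) − 40·5 = -325.
∂h/∂x = [(-0.15)·(-5) − (+0.01)·5] / -325 = -0.002154
∂h/∂y = [25·(+0.01) − 40·(-0.15)] / -325 = -0.01923
h(30, 30) = 104.42 + (-0.002154)·(15) + (-0.01923)·(-20) = 104.42 -0.032 +0.385 = 104.772 ft.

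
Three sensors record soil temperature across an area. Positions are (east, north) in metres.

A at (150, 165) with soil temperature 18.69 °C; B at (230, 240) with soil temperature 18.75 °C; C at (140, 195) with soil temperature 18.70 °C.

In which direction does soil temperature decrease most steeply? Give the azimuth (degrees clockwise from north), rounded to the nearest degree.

217°

With T = a·x + b·y + c and A as origin, the differences give:
  80·a + 75·b = +0.06
  (-10)·a + 30·b = +0.01
Eliminate b (×30 and ×75, subtract): 3150·a = 1.050 → a = ∂T/∂x = +0.0003333
Back-substitute: b = ∂T/∂y = +0.0004444.
Steepest decrease is along −∇f: components (-0.0003333 E, -0.0004444 N).
Azimuth = atan2(-0.0003333, -0.0004444) = 216.9° ≈ 217°.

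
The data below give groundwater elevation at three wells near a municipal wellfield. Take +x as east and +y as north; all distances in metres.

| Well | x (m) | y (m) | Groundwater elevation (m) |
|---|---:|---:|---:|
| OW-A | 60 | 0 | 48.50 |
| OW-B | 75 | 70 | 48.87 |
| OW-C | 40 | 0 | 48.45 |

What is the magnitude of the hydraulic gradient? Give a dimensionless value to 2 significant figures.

With h = a·x + b·y + c and OW-A as origin, the differences give:
  15·a + 70·b = +0.37
  (-20)·a + 0·b = -0.05
Eliminate b (×0 and ×70, subtract): 1400·a = 3.500 → a = ∂h/∂x = +0.002500
Back-substitute: b = ∂h/∂y = +0.004750.
|∇h| = √(0.002500² + 0.004750²) = 0.005368

0.0054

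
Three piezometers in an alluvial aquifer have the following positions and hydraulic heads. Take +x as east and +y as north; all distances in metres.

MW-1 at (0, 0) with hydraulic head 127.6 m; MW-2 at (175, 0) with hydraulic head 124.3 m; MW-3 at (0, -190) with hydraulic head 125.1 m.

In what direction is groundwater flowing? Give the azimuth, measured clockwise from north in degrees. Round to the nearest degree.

∂h/∂x = (124.3 − 127.6) / (175 − 0) = -0.01886
∂h/∂y = (125.1 − 127.6) / (-190 − 0) = +0.01316
Flow direction (−∇h) has components (+0.01886 E, -0.01316 N).
Azimuth = atan2(E, N) = atan2(+0.01886, -0.01316) = 124.9° ≈ 125°.

125°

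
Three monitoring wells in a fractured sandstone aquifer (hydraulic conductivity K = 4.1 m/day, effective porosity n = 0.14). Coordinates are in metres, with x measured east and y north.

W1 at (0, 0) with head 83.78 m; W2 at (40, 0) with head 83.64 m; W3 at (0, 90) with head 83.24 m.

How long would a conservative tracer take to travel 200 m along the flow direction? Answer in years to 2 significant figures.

∂h/∂x = (83.64 − 83.78) / (40 − 0) = -0.003500
∂h/∂y = (83.24 − 83.78) / (90 − 0) = -0.006000
|∇h| = √(-0.003500² + -0.006000²) = 0.006946
Seepage velocity v = K·i/n = 4.1 × 0.006946 / 0.14 = 0.2034 m/day.
t = 200 / 0.2034 = 983.3 days = 2.69 years.

2.7 years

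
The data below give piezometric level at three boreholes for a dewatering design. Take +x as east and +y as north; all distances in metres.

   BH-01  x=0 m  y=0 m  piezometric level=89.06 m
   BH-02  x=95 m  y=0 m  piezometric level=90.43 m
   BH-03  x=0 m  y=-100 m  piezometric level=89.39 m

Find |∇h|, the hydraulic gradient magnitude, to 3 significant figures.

0.0148

∂h/∂x = (90.43 − 89.06) / (95 − 0) = +0.01442
∂h/∂y = (89.39 − 89.06) / (-100 − 0) = -0.003300
|∇h| = √(0.01442² + -0.003300²) = 0.01479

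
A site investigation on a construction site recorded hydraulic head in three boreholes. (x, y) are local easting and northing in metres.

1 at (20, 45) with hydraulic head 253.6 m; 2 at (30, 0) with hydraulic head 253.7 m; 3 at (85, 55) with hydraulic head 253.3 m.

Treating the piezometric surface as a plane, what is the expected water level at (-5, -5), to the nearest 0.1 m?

253.9 m

Taking 1 as reference: 2−1 = (10, -45, +0.1); 3−1 = (65, 10, -0.3).
Determinant of the coordinate differences = 10·10 − 65·(-45) = 3025.
∂h/∂x = [(+0.1)·10 − (-0.3)·(-45)] / 3025 = -0.004132
∂h/∂y = [10·(-0.3) − 65·(+0.1)] / 3025 = -0.003140
h(-5, -5) = 253.6 + (-0.004132)·(-25) + (-0.003140)·(-50) = 253.6 +0.103 +0.157 = 253.860 m.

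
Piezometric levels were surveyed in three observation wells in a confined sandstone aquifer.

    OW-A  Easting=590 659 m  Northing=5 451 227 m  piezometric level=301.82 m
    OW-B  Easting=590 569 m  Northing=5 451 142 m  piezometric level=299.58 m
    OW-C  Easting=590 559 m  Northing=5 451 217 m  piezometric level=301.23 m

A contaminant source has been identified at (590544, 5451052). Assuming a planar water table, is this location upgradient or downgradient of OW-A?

downgradient

Differences from OW-A: to OW-B (Δx, Δy, Δh) = (-90, -85, -2.24); to OW-C = (-100, -10, -0.59).
Determinant of the coordinate differences = (-90)·(-10) − (-100)·(-85) = -7600.
∂h/∂x = [(-2.24)·(-10) − (-0.59)·(-85)] / -7600 = +0.003651
∂h/∂y = [(-90)·(-0.59) − (-100)·(-2.24)] / -7600 = +0.02249
Head at (590544, 5451052) = 301.82 + (+0.003651)·(-115) + (+0.02249)·(-175) = 297.46 m.
That is lower than the 301.82 m at OW-A, so the point is downgradient.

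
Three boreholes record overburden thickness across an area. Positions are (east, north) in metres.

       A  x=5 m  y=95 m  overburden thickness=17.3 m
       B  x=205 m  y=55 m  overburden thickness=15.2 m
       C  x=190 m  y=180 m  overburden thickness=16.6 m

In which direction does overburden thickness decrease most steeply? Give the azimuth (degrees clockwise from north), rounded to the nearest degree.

Taking A as reference: B−A = (200, -40, -2.1); C−A = (185, 85, -0.7).
Determinant of the coordinate differences = 200·85 − 185·(-40) = 24400.
∂d/∂x = [(-2.1)·85 − (-0.7)·(-40)] / 24400 = -0.008463
∂d/∂y = [200·(-0.7) − 185·(-2.1)] / 24400 = +0.01018
Steepest decrease is along −∇f: components (+0.008463 E, -0.01018 N).
Azimuth = atan2(+0.008463, -0.01018) = 140.3° ≈ 140°.

140°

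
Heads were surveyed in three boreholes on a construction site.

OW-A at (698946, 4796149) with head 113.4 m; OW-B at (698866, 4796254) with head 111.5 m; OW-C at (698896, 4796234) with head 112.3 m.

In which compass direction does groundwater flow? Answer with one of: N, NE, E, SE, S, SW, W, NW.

Taking OW-A as reference: OW-B−OW-A = (-80, 105, -1.9); OW-C−OW-A = (-50, 85, -1.1).
Solve a·Δx + b·Δy = Δh: det = (-80)·85 − (-50)·105 = -1550.
∂h/∂x = [(-1.9)·85 − (-1.1)·105] / -1550 = +0.02968
∂h/∂y = [(-80)·(-1.1) − (-50)·(-1.9)] / -1550 = +0.004516
Flow = −∇h = (-0.02968 east, -0.004516 north), which points west.

W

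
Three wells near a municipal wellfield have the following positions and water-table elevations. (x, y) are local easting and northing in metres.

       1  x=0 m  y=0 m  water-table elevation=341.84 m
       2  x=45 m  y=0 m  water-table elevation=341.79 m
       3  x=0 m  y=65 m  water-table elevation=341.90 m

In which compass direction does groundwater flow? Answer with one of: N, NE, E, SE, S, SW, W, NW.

∂h/∂x = (341.79 − 341.84) / (45 − 0) = -0.001111
∂h/∂y = (341.90 − 341.84) / (65 − 0) = +0.0009231
Flow = −∇h = (+0.001111 east, -0.0009231 north), which points southeast.

SE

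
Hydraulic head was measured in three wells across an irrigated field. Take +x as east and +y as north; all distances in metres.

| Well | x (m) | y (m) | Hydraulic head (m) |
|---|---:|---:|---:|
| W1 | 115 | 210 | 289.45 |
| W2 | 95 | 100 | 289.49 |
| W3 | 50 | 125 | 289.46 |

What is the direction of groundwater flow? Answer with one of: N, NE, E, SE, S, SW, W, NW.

Taking W1 as reference: W2−W1 = (-20, -110, +0.04); W3−W1 = (-65, -85, +0.01).
Solve a·Δx + b·Δy = Δh: det = (-20)·(-85) − (-65)·(-110) = -5450.
∂h/∂x = [(+0.04)·(-85) − (+0.01)·(-110)] / -5450 = +0.0004220
∂h/∂y = [(-20)·(+0.01) − (-65)·(+0.04)] / -5450 = -0.0004404
Flow = −∇h = (-0.0004220 east, +0.0004404 north), which points northwest.

NW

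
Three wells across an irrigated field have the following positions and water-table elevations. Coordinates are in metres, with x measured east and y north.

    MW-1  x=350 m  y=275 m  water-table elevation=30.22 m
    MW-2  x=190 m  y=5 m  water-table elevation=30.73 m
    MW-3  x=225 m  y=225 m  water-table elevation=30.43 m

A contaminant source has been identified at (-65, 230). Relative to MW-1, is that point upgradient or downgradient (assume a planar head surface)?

upgradient

With h = a·x + b·y + c and MW-1 as origin, the differences give:
  (-160)·a + (-270)·b = +0.51
  (-125)·a + (-50)·b = +0.21
Eliminate b (×(-50) and ×(-270), subtract): -25750·a = 31.200 → a = ∂h/∂x = -0.001212
Back-substitute: b = ∂h/∂y = -0.001171.
Head at (-65, 230) = 30.22 + (-0.001212)·(-415) + (-0.001171)·(-45) = 30.78 m.
That is higher than the 30.22 m at MW-1, so the point is upgradient.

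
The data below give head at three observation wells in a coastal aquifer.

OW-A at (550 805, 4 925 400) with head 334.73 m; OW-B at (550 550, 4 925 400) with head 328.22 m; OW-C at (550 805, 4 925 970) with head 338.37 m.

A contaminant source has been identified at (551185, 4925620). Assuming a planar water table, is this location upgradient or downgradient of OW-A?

∂h/∂x = (328.22 − 334.73) / (550550 − 550805) = +0.02553
∂h/∂y = (338.37 − 334.73) / (4925970 − 4925400) = +0.006386
Head at (551185, 4925620) = 334.73 + (+0.02553)·(380) + (+0.006386)·(220) = 345.84 m.
That is higher than the 334.73 m at OW-A, so the point is upgradient.

upgradient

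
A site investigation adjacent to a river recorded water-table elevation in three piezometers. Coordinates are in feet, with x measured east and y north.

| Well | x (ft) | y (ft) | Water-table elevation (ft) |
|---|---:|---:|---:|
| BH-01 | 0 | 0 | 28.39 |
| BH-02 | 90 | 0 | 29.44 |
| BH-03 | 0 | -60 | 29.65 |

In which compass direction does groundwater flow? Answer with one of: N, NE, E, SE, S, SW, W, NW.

∂h/∂x = (29.44 − 28.39) / (90 − 0) = +0.01167
∂h/∂y = (29.65 − 28.39) / (-60 − 0) = -0.02100
Flow = −∇h = (-0.01167 east, +0.02100 north), which points northwest.

NW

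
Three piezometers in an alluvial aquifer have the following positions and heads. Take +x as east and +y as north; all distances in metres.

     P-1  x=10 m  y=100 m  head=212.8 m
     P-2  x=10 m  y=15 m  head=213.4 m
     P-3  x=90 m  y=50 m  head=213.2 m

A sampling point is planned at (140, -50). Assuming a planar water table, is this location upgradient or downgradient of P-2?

With h = a·x + b·y + c and P-1 as origin, the differences give:
  0·a + (-85)·b = +0.6
  80·a + (-50)·b = +0.4
Eliminate b (×(-50) and ×(-85), subtract): 6800·a = 4.00 → a = ∂h/∂x = +0.0005882
Back-substitute: b = ∂h/∂y = -0.007059.
Head at (140, -50) = 212.8 + (+0.0005882)·(130) + (-0.007059)·(-150) = 213.94 m.
That is higher than the 213.4 m at P-2, so the point is upgradient.

upgradient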